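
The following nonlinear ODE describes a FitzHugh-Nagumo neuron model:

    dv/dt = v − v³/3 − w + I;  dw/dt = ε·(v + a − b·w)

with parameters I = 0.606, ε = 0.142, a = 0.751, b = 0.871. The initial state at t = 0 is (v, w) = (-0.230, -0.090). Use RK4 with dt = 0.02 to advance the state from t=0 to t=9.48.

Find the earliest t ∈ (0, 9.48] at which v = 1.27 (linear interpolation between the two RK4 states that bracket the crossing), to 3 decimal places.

t=0.000: state=(-0.230, -0.090)
step 1 (dt=0.02): k1=(0.470, 0.085), k2=(0.474, 0.086), k3=(0.474, 0.086), k4=(0.477, 0.086); state += dt/6·(k1+2k2+2k3+k4)
t=0.020: state=(-0.221, -0.088)
t=0.040: state=(-0.211, -0.087)
t=0.060: state=(-0.201, -0.085)
continuing one RK4 step at a time; state shown every 25 steps (Δt=0.5):
t=0.500: state=(0.059, -0.039)
t=1.000: state=(0.490, 0.033)
t=1.500: state=(1.050, 0.135)
t=1.700: state=(1.266, 0.186)
next step: t=1.720: state=(1.286, 0.191) — v has crossed 1.27
linear interpolation between t=1.700 (1.26626) and t=1.720 (1.28628) → t≈1.704

t = 1.704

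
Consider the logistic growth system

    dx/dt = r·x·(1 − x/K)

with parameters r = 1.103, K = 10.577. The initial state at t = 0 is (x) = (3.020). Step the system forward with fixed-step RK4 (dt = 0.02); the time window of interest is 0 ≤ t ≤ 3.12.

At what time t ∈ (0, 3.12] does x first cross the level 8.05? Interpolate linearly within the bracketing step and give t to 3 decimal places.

t=0.000: state=(3.020)
step 1 (dt=0.02): k1=(2.380), k2=(2.391), k3=(2.391), k4=(2.402); state += dt/6·(k1+2k2+2k3+k4)
t=0.020: state=(3.068)
t=0.040: state=(3.116)
t=0.060: state=(3.165)
continuing one RK4 step at a time; state shown every 10 steps (Δt=0.2):
t=0.200: state=(3.518)
t=0.400: state=(4.053)
t=0.600: state=(4.617)
t=0.800: state=(5.196)
t=1.000: state=(5.778)
t=1.200: state=(6.349)
t=1.400: state=(6.894)
t=1.600: state=(7.405)
t=1.800: state=(7.872)
t=1.880: state=(8.046)
next step: t=1.900: state=(8.088) — x has crossed 8.05
linear interpolation between t=1.880 (8.04573) and t=1.900 (8.08797) → t≈1.882

t = 1.882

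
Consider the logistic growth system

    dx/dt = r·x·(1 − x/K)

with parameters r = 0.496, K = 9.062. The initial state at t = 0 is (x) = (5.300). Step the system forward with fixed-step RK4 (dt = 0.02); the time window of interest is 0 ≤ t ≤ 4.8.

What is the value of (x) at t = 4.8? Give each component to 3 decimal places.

t=0.000: state=(5.300)
step 1 (dt=0.02): k1=(1.091), k2=(1.090), k3=(1.090), k4=(1.089); state += dt/6·(k1+2k2+2k3+k4)
t=0.020: state=(5.322)
t=0.040: state=(5.344)
t=0.060: state=(5.365)
continuing one RK4 step at a time; state shown every 10 steps (Δt=0.2):
t=0.200: state=(5.516)
t=0.400: state=(5.728)
t=0.600: state=(5.934)
t=0.800: state=(6.134)
t=1.000: state=(6.327)
t=1.200: state=(6.513)
t=1.400: state=(6.690)
t=1.600: state=(6.860)
t=1.800: state=(7.021)
t=2.000: state=(7.174)
t=2.200: state=(7.318)
t=2.400: state=(7.453)
t=2.600: state=(7.580)
t=2.800: state=(7.699)
t=3.000: state=(7.810)
t=3.200: state=(7.913)
t=3.400: state=(8.009)
t=3.600: state=(8.098)
t=3.800: state=(8.180)
t=4.000: state=(8.256)
t=4.200: state=(8.326)
t=4.400: state=(8.390)
t=4.600: state=(8.450)
t=4.800: state=(8.504)

(x) = (8.504)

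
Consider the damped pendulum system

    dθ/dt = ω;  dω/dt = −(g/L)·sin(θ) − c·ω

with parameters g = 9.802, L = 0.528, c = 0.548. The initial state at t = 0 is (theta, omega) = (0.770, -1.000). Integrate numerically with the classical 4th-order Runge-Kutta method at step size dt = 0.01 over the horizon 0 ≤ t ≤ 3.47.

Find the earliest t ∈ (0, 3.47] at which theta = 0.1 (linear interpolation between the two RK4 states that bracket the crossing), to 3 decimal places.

t=0.000: state=(0.770, -1.000)
step 1 (dt=0.01): k1=(-1.000, -12.375), k2=(-1.062, -12.275), k3=(-1.061, -12.271), k4=(-1.123, -12.166); state += dt/6·(k1+2k2+2k3+k4)
t=0.010: state=(0.759, -1.123)
t=0.020: state=(0.748, -1.243)
t=0.030: state=(0.735, -1.361)
continuing one RK4 step at a time; state shown every 20 steps (Δt=0.2):
t=0.200: state=(0.361, -2.846)
t=0.280: state=(0.122, -3.071)
next step: t=0.290: state=(0.091, -3.074) — theta has crossed 0.1
linear interpolation between t=0.280 (0.12157) and t=0.290 (0.09083) → t≈0.287

t = 0.287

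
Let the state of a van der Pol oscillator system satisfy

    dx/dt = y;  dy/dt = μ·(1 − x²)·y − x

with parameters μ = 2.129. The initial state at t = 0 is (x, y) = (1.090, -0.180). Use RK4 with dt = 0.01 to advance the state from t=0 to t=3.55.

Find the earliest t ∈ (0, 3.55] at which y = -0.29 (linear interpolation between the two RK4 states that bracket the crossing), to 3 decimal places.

t=0.000: state=(1.090, -0.180)
step 1 (dt=0.01): k1=(-0.180, -1.018), k2=(-0.185, -1.016), k3=(-0.185, -1.016), k4=(-0.190, -1.014); state += dt/6·(k1+2k2+2k3+k4)
t=0.010: state=(1.088, -0.190)
t=0.020: state=(1.086, -0.200)
t=0.030: state=(1.084, -0.210)
t=0.110: state=(1.064, -0.290)
next step: t=0.120: state=(1.061, -0.300) — y has crossed -0.29
linear interpolation between t=0.110 (-0.28977) and t=0.120 (-0.29958) → t≈0.110

t = 0.110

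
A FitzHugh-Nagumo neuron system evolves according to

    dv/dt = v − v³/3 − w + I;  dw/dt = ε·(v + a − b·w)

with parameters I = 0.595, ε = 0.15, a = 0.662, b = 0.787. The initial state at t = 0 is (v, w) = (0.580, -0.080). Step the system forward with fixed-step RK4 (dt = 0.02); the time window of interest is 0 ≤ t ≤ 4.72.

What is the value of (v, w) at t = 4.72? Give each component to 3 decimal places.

t=0.000: state=(0.580, -0.080)
step 1 (dt=0.02): k1=(1.190, 0.196), k2=(1.196, 0.197), k3=(1.196, 0.197), k4=(1.202, 0.199); state += dt/6·(k1+2k2+2k3+k4)
t=0.020: state=(0.604, -0.076)
t=0.040: state=(0.628, -0.072)
t=0.060: state=(0.652, -0.068)
continuing one RK4 step at a time; state shown every 10 steps (Δt=0.2):
t=0.200: state=(0.828, -0.038)
t=0.400: state=(1.081, 0.011)
t=0.600: state=(1.316, 0.066)
t=0.800: state=(1.509, 0.126)
t=1.000: state=(1.648, 0.190)
t=1.200: state=(1.736, 0.255)
t=1.400: state=(1.785, 0.321)
t=1.600: state=(1.805, 0.387)
t=1.800: state=(1.808, 0.451)
t=2.000: state=(1.800, 0.514)
t=2.200: state=(1.784, 0.574)
t=2.400: state=(1.765, 0.633)
t=2.600: state=(1.743, 0.690)
t=2.800: state=(1.719, 0.745)
t=3.000: state=(1.693, 0.798)
t=3.200: state=(1.667, 0.849)
t=3.400: state=(1.641, 0.897)
t=3.600: state=(1.614, 0.944)
t=3.800: state=(1.586, 0.989)
t=4.000: state=(1.558, 1.033)
t=4.200: state=(1.530, 1.074)
t=4.400: state=(1.501, 1.113)
t=4.600: state=(1.472, 1.151)
t=4.720: state=(1.454, 1.173)

(v, w) = (1.454, 1.173)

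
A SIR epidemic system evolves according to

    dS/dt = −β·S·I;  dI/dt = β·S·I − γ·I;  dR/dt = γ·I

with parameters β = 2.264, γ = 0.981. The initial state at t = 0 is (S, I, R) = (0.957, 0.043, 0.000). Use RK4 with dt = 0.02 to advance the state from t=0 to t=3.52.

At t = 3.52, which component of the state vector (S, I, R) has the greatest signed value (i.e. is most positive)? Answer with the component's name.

t=0.000: state=(0.957, 0.043, 0.000)
step 1 (dt=0.02): k1=(-0.093, 0.051, 0.042), k2=(-0.094, 0.051, 0.043), k3=(-0.094, 0.052, 0.043), k4=(-0.095, 0.052, 0.043); state += dt/6·(k1+2k2+2k3+k4)
t=0.020: state=(0.955, 0.044, 0.001)
t=0.040: state=(0.953, 0.045, 0.002)
t=0.060: state=(0.951, 0.046, 0.003)
continuing one RK4 step at a time; state shown every 10 steps (Δt=0.2):
t=0.200: state=(0.936, 0.054, 0.010)
t=0.400: state=(0.911, 0.068, 0.021)
t=0.600: state=(0.880, 0.084, 0.036)
t=0.800: state=(0.844, 0.101, 0.054)
t=1.000: state=(0.803, 0.121, 0.076)
t=1.200: state=(0.756, 0.142, 0.102)
t=1.400: state=(0.706, 0.162, 0.132)
t=1.600: state=(0.653, 0.181, 0.165)
t=1.800: state=(0.599, 0.198, 0.203)
t=2.000: state=(0.546, 0.211, 0.243)
t=2.200: state=(0.496, 0.219, 0.285)
t=2.400: state=(0.448, 0.223, 0.329)
t=2.600: state=(0.405, 0.222, 0.372)
t=2.800: state=(0.367, 0.218, 0.416)
t=3.000: state=(0.333, 0.210, 0.458)
t=3.200: state=(0.303, 0.199, 0.498)
t=3.400: state=(0.278, 0.186, 0.536)
t=3.520: state=(0.265, 0.178, 0.557)
compare at T: S=0.265, I=0.178, R=0.557

largest component: R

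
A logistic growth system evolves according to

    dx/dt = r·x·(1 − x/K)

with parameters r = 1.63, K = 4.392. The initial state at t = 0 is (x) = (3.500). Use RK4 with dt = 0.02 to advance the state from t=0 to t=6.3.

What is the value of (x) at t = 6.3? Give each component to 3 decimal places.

(x) = (4.392)

t=0.000: state=(3.500)
step 1 (dt=0.02): k1=(1.159), k2=(1.147), k3=(1.148), k4=(1.136); state += dt/6·(k1+2k2+2k3+k4)
t=0.020: state=(3.523)
t=0.040: state=(3.545)
t=0.060: state=(3.568)
continuing one RK4 step at a time; state shown every 25 steps (Δt=0.5):
t=0.500: state=(3.947)
t=1.000: state=(4.183)
t=1.500: state=(4.297)
t=2.000: state=(4.349)
t=2.500: state=(4.373)
t=3.000: state=(4.384)
t=3.500: state=(4.388)
t=4.000: state=(4.390)
t=4.500: state=(4.391)
t=5.000: state=(4.392)
t=5.500: state=(4.392)
t=6.000: state=(4.392)
t=6.300: state=(4.392)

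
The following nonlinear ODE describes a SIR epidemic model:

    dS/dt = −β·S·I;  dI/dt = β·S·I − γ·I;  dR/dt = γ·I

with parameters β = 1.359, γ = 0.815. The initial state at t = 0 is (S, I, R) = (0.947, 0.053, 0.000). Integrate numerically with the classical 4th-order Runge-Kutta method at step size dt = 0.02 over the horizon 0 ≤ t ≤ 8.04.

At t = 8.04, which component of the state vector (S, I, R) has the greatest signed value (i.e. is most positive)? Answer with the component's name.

largest component: R

t=0.000: state=(0.947, 0.053, 0.000)
step 1 (dt=0.02): k1=(-0.068, 0.025, 0.043), k2=(-0.068, 0.025, 0.043), k3=(-0.068, 0.025, 0.043), k4=(-0.069, 0.025, 0.044); state += dt/6·(k1+2k2+2k3+k4)
t=0.020: state=(0.946, 0.054, 0.001)
t=0.040: state=(0.944, 0.054, 0.002)
t=0.060: state=(0.943, 0.055, 0.003)
continuing one RK4 step at a time; state shown every 25 steps (Δt=0.5):
t=0.500: state=(0.909, 0.066, 0.024)
t=1.000: state=(0.865, 0.081, 0.054)
t=1.500: state=(0.815, 0.095, 0.090)
t=2.000: state=(0.761, 0.108, 0.131)
t=2.500: state=(0.704, 0.118, 0.178)
t=3.000: state=(0.648, 0.124, 0.227)
t=3.500: state=(0.595, 0.126, 0.278)
t=4.000: state=(0.547, 0.124, 0.329)
t=4.500: state=(0.504, 0.118, 0.379)
t=5.000: state=(0.466, 0.109, 0.425)
t=5.500: state=(0.435, 0.098, 0.467)
t=6.000: state=(0.408, 0.087, 0.505)
t=6.500: state=(0.386, 0.076, 0.538)
t=7.000: state=(0.368, 0.065, 0.567)
t=7.500: state=(0.353, 0.055, 0.591)
t=8.000: state=(0.341, 0.047, 0.612)
t=8.040: state=(0.340, 0.046, 0.614)
compare at T: S=0.340, I=0.046, R=0.614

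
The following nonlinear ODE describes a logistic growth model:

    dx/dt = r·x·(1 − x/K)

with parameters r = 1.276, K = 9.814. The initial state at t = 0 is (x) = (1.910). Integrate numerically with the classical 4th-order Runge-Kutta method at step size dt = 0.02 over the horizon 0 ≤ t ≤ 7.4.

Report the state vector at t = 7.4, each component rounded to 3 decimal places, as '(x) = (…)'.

t=0.000: state=(1.910)
step 1 (dt=0.02): k1=(1.963), k2=(1.978), k3=(1.978), k4=(1.993); state += dt/6·(k1+2k2+2k3+k4)
t=0.020: state=(1.950)
t=0.040: state=(1.990)
t=0.060: state=(2.031)
continuing one RK4 step at a time; state shown every 25 steps (Δt=0.5):
t=0.500: state=(3.080)
t=1.000: state=(4.554)
t=1.500: state=(6.094)
t=2.000: state=(7.421)
t=2.500: state=(8.385)
t=3.000: state=(9.004)
t=3.500: state=(9.368)
t=4.000: state=(9.573)
t=4.500: state=(9.685)
t=5.000: state=(9.746)
t=5.500: state=(9.778)
t=6.000: state=(9.795)
t=6.500: state=(9.804)
t=7.000: state=(9.809)
t=7.400: state=(9.811)

(x) = (9.811)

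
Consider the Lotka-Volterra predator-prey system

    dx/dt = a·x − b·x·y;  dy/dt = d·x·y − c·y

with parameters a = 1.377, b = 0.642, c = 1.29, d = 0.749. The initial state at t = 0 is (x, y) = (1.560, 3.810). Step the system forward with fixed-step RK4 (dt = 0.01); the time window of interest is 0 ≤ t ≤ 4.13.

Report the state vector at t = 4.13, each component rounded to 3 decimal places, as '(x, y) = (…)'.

(x, y) = (2.990, 2.748)

t=0.000: state=(1.560, 3.810)
step 1 (dt=0.01): k1=(-1.668, -0.463), k2=(-1.656, -0.487), k3=(-1.656, -0.486), k4=(-1.645, -0.510); state += dt/6·(k1+2k2+2k3+k4)
t=0.010: state=(1.543, 3.805)
t=0.020: state=(1.527, 3.800)
t=0.030: state=(1.511, 3.794)
continuing one RK4 step at a time; state shown every 20 steps (Δt=0.2):
t=0.200: state=(1.272, 3.635)
t=0.400: state=(1.069, 3.343)
t=0.600: state=(0.937, 3.000)
t=0.800: state=(0.859, 2.650)
t=1.000: state=(0.822, 2.321)
t=1.200: state=(0.820, 2.027)
t=1.400: state=(0.846, 1.773)
t=1.600: state=(0.900, 1.561)
t=1.800: state=(0.981, 1.388)
t=2.000: state=(1.091, 1.252)
t=2.200: state=(1.232, 1.151)
t=2.400: state=(1.407, 1.083)
t=2.600: state=(1.617, 1.049)
t=2.800: state=(1.861, 1.051)
t=3.000: state=(2.137, 1.095)
t=3.200: state=(2.432, 1.191)
t=3.400: state=(2.722, 1.354)
t=3.600: state=(2.968, 1.604)
t=3.800: state=(3.114, 1.957)
t=4.000: state=(3.101, 2.414)
t=4.130: state=(2.990, 2.748)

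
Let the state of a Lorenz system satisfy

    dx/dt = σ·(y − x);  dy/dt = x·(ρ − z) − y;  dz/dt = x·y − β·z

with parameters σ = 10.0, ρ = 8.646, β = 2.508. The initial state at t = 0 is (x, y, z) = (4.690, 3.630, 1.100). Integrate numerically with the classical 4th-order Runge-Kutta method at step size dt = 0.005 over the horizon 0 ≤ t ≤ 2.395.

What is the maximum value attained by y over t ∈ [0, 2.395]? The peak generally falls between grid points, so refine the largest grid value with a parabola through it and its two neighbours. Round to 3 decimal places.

t=0.000: state=(4.690, 3.630, 1.100)
step 1 (dt=0.005): k1=(-10.600, 31.761, 14.266), k2=(-9.541, 31.315, 14.451), k3=(-9.579, 31.334, 14.454), k4=(-8.554, 30.907, 14.638); state += dt/6·(k1+2k2+2k3+k4)
t=0.005: state=(4.642, 3.787, 1.172)
t=0.010: state=(4.604, 3.939, 1.246)
t=0.015: state=(4.575, 4.088, 1.322)
continuing one RK4 step at a time; state shown every 20 steps (Δt=0.1):
t=0.100: state=(5.029, 6.252, 2.963)
t=0.200: state=(6.492, 7.940, 6.022)
t=0.300: state=(7.429, 7.645, 9.694)
t=0.400: state=(6.772, 5.341, 11.733)
t=0.500: state=(4.998, 3.125, 11.293)
t=0.600: state=(3.371, 2.071, 9.703)
t=0.700: state=(2.427, 1.811, 8.024)
t=0.800: state=(2.065, 1.922, 6.603)
t=0.900: state=(2.085, 2.251, 5.515)
t=1.000: state=(2.374, 2.782, 4.785)
t=1.100: state=(2.897, 3.532, 4.459)
t=1.200: state=(3.639, 4.479, 4.635)
t=1.300: state=(4.541, 5.473, 5.428)
t=1.400: state=(5.409, 6.154, 6.831)
t=1.500: state=(5.903, 6.095, 8.446)
t=1.600: state=(5.752, 5.276, 9.546)
t=1.700: state=(5.060, 4.229, 9.698)
t=1.800: state=(4.235, 3.472, 9.105)
t=1.900: state=(3.608, 3.133, 8.208)
t=2.000: state=(3.290, 3.124, 7.326)
t=2.100: state=(3.258, 3.351, 6.629)
t=2.200: state=(3.457, 3.751, 6.208)
t=2.300: state=(3.827, 4.262, 6.123)
t=2.395: state=(4.274, 4.763, 6.378)
largest grid value and its neighbours: y(0.235)=8.12123, y(0.240)=8.12310, y(0.245)=8.11862
parabola through these three points peaks at t≈0.239 with y≈8.12323

max y = 8.123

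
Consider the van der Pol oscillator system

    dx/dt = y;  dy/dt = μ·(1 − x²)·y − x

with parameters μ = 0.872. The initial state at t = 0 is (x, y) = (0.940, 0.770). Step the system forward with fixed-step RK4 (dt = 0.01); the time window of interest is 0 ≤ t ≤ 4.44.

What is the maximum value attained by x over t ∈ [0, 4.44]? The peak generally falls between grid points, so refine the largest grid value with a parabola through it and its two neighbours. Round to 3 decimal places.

max x = 1.205

t=0.000: state=(0.940, 0.770)
step 1 (dt=0.01): k1=(0.770, -0.862), k2=(0.766, -0.871), k3=(0.766, -0.871), k4=(0.761, -0.880); state += dt/6·(k1+2k2+2k3+k4)
t=0.010: state=(0.948, 0.761)
t=0.020: state=(0.955, 0.752)
t=0.030: state=(0.963, 0.743)
continuing one RK4 step at a time; state shown every 20 steps (Δt=0.2):
t=0.200: state=(1.075, 0.566)
t=0.400: state=(1.164, 0.322)
t=0.600: state=(1.203, 0.071)
t=0.800: state=(1.193, -0.166)
t=1.000: state=(1.138, -0.383)
t=1.200: state=(1.041, -0.585)
t=1.400: state=(0.904, -0.787)
t=1.600: state=(0.725, -1.002)
t=1.800: state=(0.501, -1.247)
t=2.000: state=(0.224, -1.529)
t=2.200: state=(-0.112, -1.830)
t=2.400: state=(-0.505, -2.075)
t=2.600: state=(-0.928, -2.106)
t=2.800: state=(-1.323, -1.783)
t=3.000: state=(-1.622, -1.180)
t=3.200: state=(-1.793, -0.550)
t=3.400: state=(-1.852, -0.065)
t=3.600: state=(-1.830, 0.259)
t=3.800: state=(-1.756, 0.474)
t=4.000: state=(-1.644, 0.631)
t=4.200: state=(-1.505, 0.766)
t=4.400: state=(-1.338, 0.902)
t=4.440: state=(-1.301, 0.931)
largest grid value and its neighbours: x(0.650)=1.20480, x(0.660)=1.20483, x(0.670)=1.20475
parabola through these three points peaks at t≈0.658 with x≈1.20484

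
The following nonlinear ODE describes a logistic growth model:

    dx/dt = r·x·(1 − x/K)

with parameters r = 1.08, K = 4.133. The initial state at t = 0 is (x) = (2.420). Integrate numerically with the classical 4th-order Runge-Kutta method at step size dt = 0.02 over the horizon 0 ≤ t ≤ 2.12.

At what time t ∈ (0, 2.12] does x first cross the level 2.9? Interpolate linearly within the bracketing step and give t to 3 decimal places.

t=0.000: state=(2.420)
step 1 (dt=0.02): k1=(1.083), k2=(1.081), k3=(1.081), k4=(1.079); state += dt/6·(k1+2k2+2k3+k4)
t=0.020: state=(2.442)
t=0.040: state=(2.463)
t=0.060: state=(2.485)
continuing one RK4 step at a time; state shown every 5 steps (Δt=0.1):
t=0.100: state=(2.527)
t=0.200: state=(2.632)
t=0.300: state=(2.734)
t=0.400: state=(2.832)
t=0.460: state=(2.889)
next step: t=0.480: state=(2.907) — x has crossed 2.9
linear interpolation between t=0.460 (2.88878) and t=0.480 (2.90748) → t≈0.472

t = 0.472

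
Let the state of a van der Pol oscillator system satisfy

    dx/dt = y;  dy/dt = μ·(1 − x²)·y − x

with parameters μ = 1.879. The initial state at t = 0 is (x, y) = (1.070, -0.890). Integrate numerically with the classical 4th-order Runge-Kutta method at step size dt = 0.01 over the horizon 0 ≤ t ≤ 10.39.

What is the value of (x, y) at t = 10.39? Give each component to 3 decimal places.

t=0.000: state=(1.070, -0.890)
step 1 (dt=0.01): k1=(-0.890, -0.828), k2=(-0.894, -0.838), k3=(-0.894, -0.838), k4=(-0.898, -0.849); state += dt/6·(k1+2k2+2k3+k4)
t=0.010: state=(1.061, -0.898)
t=0.020: state=(1.052, -0.907)
t=0.030: state=(1.043, -0.916)
continuing one RK4 step at a time; state shown every 50 steps (Δt=0.5):
t=0.500: state=(0.459, -1.730)
t=1.000: state=(-0.921, -3.704)
t=1.500: state=(-2.004, -0.378)
t=2.000: state=(-1.947, 0.316)
t=2.500: state=(-1.765, 0.405)
t=3.000: state=(-1.540, 0.501)
t=3.500: state=(-1.250, 0.683)
t=4.000: state=(-0.814, 1.142)
t=4.500: state=(0.066, 2.676)
t=5.000: state=(1.682, 2.293)
t=5.500: state=(2.009, -0.164)
t=6.000: state=(1.860, -0.367)
t=6.500: state=(1.657, -0.448)
t=7.000: state=(1.404, -0.576)
t=7.500: state=(1.057, -0.855)
t=8.000: state=(0.463, -1.690)
t=8.500: state=(-0.890, -3.668)
t=9.000: state=(-1.994, -0.418)
t=9.500: state=(-1.945, 0.313)
t=10.000: state=(-1.762, 0.406)
t=10.390: state=(-1.591, 0.477)

(x, y) = (-1.591, 0.477)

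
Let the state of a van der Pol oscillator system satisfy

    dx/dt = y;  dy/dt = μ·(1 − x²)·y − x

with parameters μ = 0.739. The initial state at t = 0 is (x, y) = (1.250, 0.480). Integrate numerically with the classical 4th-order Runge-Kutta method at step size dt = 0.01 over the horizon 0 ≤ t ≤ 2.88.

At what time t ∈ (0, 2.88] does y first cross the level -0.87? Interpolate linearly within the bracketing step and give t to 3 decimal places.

t=0.000: state=(1.250, 0.480)
step 1 (dt=0.01): k1=(0.480, -1.450), k2=(0.473, -1.451), k3=(0.473, -1.451), k4=(0.465, -1.452); state += dt/6·(k1+2k2+2k3+k4)
t=0.010: state=(1.255, 0.465)
t=0.020: state=(1.259, 0.451)
t=0.030: state=(1.264, 0.436)
continuing one RK4 step at a time; state shown every 10 steps (Δt=0.1):
t=0.100: state=(1.291, 0.334)
t=0.200: state=(1.317, 0.190)
t=0.300: state=(1.329, 0.051)
t=0.400: state=(1.327, -0.081)
t=0.500: state=(1.313, -0.205)
t=0.600: state=(1.287, -0.322)
t=0.700: state=(1.249, -0.432)
t=0.800: state=(1.200, -0.536)
t=0.900: state=(1.142, -0.637)
t=1.000: state=(1.073, -0.737)
t=1.100: state=(0.994, -0.836)
t=1.130: state=(0.969, -0.866)
next step: t=1.140: state=(0.960, -0.876) — y has crossed -0.87
linear interpolation between t=1.130 (-0.86624) and t=1.140 (-0.87634) → t≈1.134

t = 1.134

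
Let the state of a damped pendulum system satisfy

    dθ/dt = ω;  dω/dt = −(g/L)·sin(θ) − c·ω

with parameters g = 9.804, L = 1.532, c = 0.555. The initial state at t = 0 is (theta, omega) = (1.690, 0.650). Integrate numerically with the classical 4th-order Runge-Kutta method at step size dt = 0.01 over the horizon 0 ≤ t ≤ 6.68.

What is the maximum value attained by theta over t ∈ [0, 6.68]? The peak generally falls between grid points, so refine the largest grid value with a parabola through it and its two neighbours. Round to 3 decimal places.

max theta = 1.722

t=0.000: state=(1.690, 0.650)
step 1 (dt=0.01): k1=(0.650, -6.715), k2=(0.616, -6.694), k3=(0.617, -6.694), k4=(0.583, -6.673); state += dt/6·(k1+2k2+2k3+k4)
t=0.010: state=(1.696, 0.583)
t=0.020: state=(1.702, 0.517)
t=0.030: state=(1.706, 0.450)
continuing one RK4 step at a time; state shown every 25 steps (Δt=0.25):
t=0.250: state=(1.653, -0.915)
t=0.500: state=(1.249, -2.273)
t=0.750: state=(0.556, -3.136)
t=1.000: state=(-0.229, -2.948)
t=1.250: state=(-0.834, -1.780)
t=1.500: state=(-1.094, -0.297)
t=1.750: state=(-0.994, 1.052)
t=2.000: state=(-0.602, 1.994)
t=2.250: state=(-0.058, 2.211)
t=2.500: state=(0.435, 1.622)
t=2.750: state=(0.714, 0.571)
t=3.000: state=(0.719, -0.509)
t=3.250: state=(0.483, -1.303)
t=3.500: state=(0.112, -1.571)
t=3.750: state=(-0.252, -1.247)
t=4.000: state=(-0.479, -0.528)
t=4.250: state=(-0.509, 0.271)
t=4.500: state=(-0.359, 0.879)
t=4.750: state=(-0.102, 1.108)
t=5.000: state=(0.159, 0.912)
t=5.250: state=(0.329, 0.416)
t=5.500: state=(0.360, -0.160)
t=5.750: state=(0.260, -0.606)
t=6.000: state=(0.080, -0.782)
t=6.250: state=(-0.106, -0.654)
t=6.500: state=(-0.229, -0.308)
t=6.680: state=(-0.258, -0.010)
largest grid value and its neighbours: theta(0.090)=1.72180, theta(0.100)=1.72210, theta(0.110)=1.72177
parabola through these three points peaks at t≈0.100 with theta≈1.72210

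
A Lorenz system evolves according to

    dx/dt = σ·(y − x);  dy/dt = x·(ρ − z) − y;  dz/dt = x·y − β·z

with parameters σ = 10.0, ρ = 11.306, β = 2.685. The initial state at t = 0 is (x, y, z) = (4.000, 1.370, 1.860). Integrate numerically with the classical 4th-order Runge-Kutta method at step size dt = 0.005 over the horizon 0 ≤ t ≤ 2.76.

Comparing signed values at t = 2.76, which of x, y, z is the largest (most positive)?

largest component: z

t=0.000: state=(4.000, 1.370, 1.860)
step 1 (dt=0.005): k1=(-26.300, 36.414, 0.486), k2=(-24.732, 35.697, 0.751), k3=(-24.789, 35.733, 0.748), k4=(-23.274, 35.050, 0.999); state += dt/6·(k1+2k2+2k3+k4)
t=0.005: state=(3.876, 1.549, 1.864)
t=0.010: state=(3.767, 1.721, 1.870)
t=0.015: state=(3.671, 1.887, 1.878)
continuing one RK4 step at a time; state shown every 20 steps (Δt=0.1):
t=0.100: state=(3.453, 4.283, 2.306)
t=0.200: state=(5.008, 7.136, 3.891)
t=0.300: state=(7.380, 9.738, 7.718)
t=0.400: state=(8.966, 9.372, 13.178)
t=0.500: state=(7.882, 5.535, 15.779)
t=0.600: state=(5.171, 2.538, 14.268)
t=0.700: state=(3.097, 1.636, 11.600)
t=0.800: state=(2.168, 1.694, 9.228)
t=0.900: state=(2.012, 2.124, 7.394)
t=1.000: state=(2.337, 2.865, 6.122)
t=1.100: state=(3.069, 4.012, 5.493)
t=1.200: state=(4.235, 5.618, 5.751)
t=1.300: state=(5.772, 7.389, 7.304)
t=1.400: state=(7.207, 8.280, 10.195)
t=1.500: state=(7.586, 7.183, 12.992)
t=1.600: state=(6.518, 4.970, 13.719)
t=1.700: state=(4.919, 3.445, 12.536)
t=1.800: state=(3.767, 2.966, 10.755)
t=1.900: state=(3.300, 3.141, 9.140)
t=2.000: state=(3.396, 3.725, 7.980)
t=2.100: state=(3.924, 4.638, 7.438)
t=2.200: state=(4.787, 5.771, 7.686)
t=2.300: state=(5.801, 6.781, 8.836)
t=2.400: state=(6.580, 7.070, 10.602)
t=2.500: state=(6.662, 6.324, 12.071)
t=2.600: state=(5.996, 5.093, 12.404)
t=2.700: state=(5.061, 4.183, 11.696)
t=2.760: state=(4.592, 3.921, 11.031)
compare at T: x=4.592, y=3.921, z=11.031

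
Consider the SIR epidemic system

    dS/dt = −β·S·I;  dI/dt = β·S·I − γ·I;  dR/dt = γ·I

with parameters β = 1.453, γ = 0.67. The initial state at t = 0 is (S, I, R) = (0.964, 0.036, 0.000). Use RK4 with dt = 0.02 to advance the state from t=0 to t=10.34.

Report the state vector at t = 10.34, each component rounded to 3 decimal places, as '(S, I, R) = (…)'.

(S, I, R) = (0.170, 0.030, 0.800)

t=0.000: state=(0.964, 0.036, 0.000)
step 1 (dt=0.02): k1=(-0.050, 0.026, 0.024), k2=(-0.051, 0.026, 0.024), k3=(-0.051, 0.026, 0.024), k4=(-0.051, 0.027, 0.024); state += dt/6·(k1+2k2+2k3+k4)
t=0.020: state=(0.963, 0.037, 0.000)
t=0.040: state=(0.962, 0.037, 0.001)
t=0.060: state=(0.961, 0.038, 0.001)
continuing one RK4 step at a time; state shown every 25 steps (Δt=0.5):
t=0.500: state=(0.934, 0.051, 0.015)
t=1.000: state=(0.894, 0.071, 0.035)
t=1.500: state=(0.841, 0.096, 0.063)
t=2.000: state=(0.777, 0.124, 0.100)
t=2.500: state=(0.703, 0.151, 0.146)
t=3.000: state=(0.624, 0.175, 0.201)
t=3.500: state=(0.546, 0.192, 0.262)
t=4.000: state=(0.473, 0.199, 0.328)
t=4.500: state=(0.410, 0.196, 0.394)
t=5.000: state=(0.357, 0.185, 0.458)
t=5.500: state=(0.314, 0.169, 0.518)
t=6.000: state=(0.279, 0.150, 0.571)
t=6.500: state=(0.252, 0.130, 0.618)
t=7.000: state=(0.231, 0.111, 0.658)
t=7.500: state=(0.215, 0.093, 0.692)
t=8.000: state=(0.202, 0.077, 0.721)
t=8.500: state=(0.192, 0.064, 0.744)
t=9.000: state=(0.184, 0.052, 0.764)
t=9.500: state=(0.178, 0.043, 0.779)
t=10.000: state=(0.173, 0.035, 0.792)
t=10.340: state=(0.170, 0.030, 0.800)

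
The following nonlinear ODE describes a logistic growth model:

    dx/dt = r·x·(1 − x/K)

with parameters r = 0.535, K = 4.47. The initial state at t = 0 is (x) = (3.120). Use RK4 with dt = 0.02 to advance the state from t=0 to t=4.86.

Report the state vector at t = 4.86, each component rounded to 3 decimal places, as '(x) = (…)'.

(x) = (4.331)

t=0.000: state=(3.120)
step 1 (dt=0.02): k1=(0.504), k2=(0.503), k3=(0.503), k4=(0.502); state += dt/6·(k1+2k2+2k3+k4)
t=0.020: state=(3.130)
t=0.040: state=(3.140)
t=0.060: state=(3.150)
continuing one RK4 step at a time; state shown every 10 steps (Δt=0.2):
t=0.200: state=(3.219)
t=0.400: state=(3.313)
t=0.600: state=(3.402)
t=0.800: state=(3.487)
t=1.000: state=(3.566)
t=1.200: state=(3.641)
t=1.400: state=(3.711)
t=1.600: state=(3.776)
t=1.800: state=(3.836)
t=2.000: state=(3.892)
t=2.200: state=(3.944)
t=2.400: state=(3.992)
t=2.600: state=(4.036)
t=2.800: state=(4.076)
t=3.000: state=(4.113)
t=3.200: state=(4.146)
t=3.400: state=(4.177)
t=3.600: state=(4.205)
t=3.800: state=(4.230)
t=4.000: state=(4.253)
t=4.200: state=(4.274)
t=4.400: state=(4.294)
t=4.600: state=(4.311)
t=4.800: state=(4.326)
t=4.860: state=(4.331)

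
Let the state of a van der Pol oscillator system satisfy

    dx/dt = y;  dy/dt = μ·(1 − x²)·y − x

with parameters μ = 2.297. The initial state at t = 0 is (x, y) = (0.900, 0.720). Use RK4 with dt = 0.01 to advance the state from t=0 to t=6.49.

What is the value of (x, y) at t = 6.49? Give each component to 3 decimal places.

(x, y) = (1.907, 1.240)

t=0.000: state=(0.900, 0.720)
step 1 (dt=0.01): k1=(0.720, -0.586), k2=(0.717, -0.601), k3=(0.717, -0.601), k4=(0.714, -0.617); state += dt/6·(k1+2k2+2k3+k4)
t=0.010: state=(0.907, 0.714)
t=0.020: state=(0.914, 0.708)
t=0.030: state=(0.921, 0.701)
continuing one RK4 step at a time; state shown every 25 steps (Δt=0.25):
t=0.250: state=(1.054, 0.490)
t=0.500: state=(1.138, 0.175)
t=0.750: state=(1.144, -0.116)
t=1.000: state=(1.084, -0.362)
t=1.250: state=(0.963, -0.606)
t=1.500: state=(0.774, -0.930)
t=1.750: state=(0.479, -1.497)
t=2.000: state=(-0.021, -2.623)
t=2.250: state=(-0.865, -3.964)
t=2.500: state=(-1.714, -2.224)
t=2.750: state=(-1.981, -0.268)
t=3.000: state=(-1.975, 0.190)
t=3.250: state=(-1.913, 0.283)
t=3.500: state=(-1.838, 0.316)
t=3.750: state=(-1.756, 0.344)
t=4.000: state=(-1.666, 0.375)
t=4.250: state=(-1.568, 0.414)
t=4.500: state=(-1.458, 0.467)
t=4.750: state=(-1.332, 0.543)
t=5.000: state=(-1.183, 0.658)
t=5.250: state=(-0.997, 0.850)
t=5.500: state=(-0.745, 1.207)
t=5.750: state=(-0.362, 1.948)
t=6.000: state=(0.293, 3.413)
t=6.250: state=(1.282, 3.897)
t=6.490: state=(1.907, 1.240)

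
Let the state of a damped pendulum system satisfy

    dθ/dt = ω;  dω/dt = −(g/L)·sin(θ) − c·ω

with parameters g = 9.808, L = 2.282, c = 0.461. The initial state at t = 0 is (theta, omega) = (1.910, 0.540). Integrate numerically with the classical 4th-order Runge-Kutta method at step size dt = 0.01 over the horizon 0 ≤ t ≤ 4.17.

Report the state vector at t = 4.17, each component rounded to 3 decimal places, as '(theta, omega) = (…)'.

(theta, omega) = (0.406, -1.267)

t=0.000: state=(1.910, 0.540)
step 1 (dt=0.01): k1=(0.540, -4.302), k2=(0.518, -4.288), k3=(0.519, -4.288), k4=(0.497, -4.275); state += dt/6·(k1+2k2+2k3+k4)
t=0.010: state=(1.915, 0.497)
t=0.020: state=(1.920, 0.455)
t=0.030: state=(1.924, 0.412)
continuing one RK4 step at a time; state shown every 20 steps (Δt=0.2):
t=0.200: state=(1.935, -0.274)
t=0.400: state=(1.804, -1.032)
t=0.600: state=(1.525, -1.755)
t=0.800: state=(1.108, -2.391)
t=1.000: state=(0.584, -2.789)
t=1.200: state=(0.019, -2.781)
t=1.400: state=(-0.499, -2.334)
t=1.600: state=(-0.895, -1.596)
t=1.800: state=(-1.130, -0.753)
t=2.000: state=(-1.197, 0.071)
t=2.200: state=(-1.107, 0.819)
t=2.400: state=(-0.878, 1.437)
t=2.600: state=(-0.546, 1.847)
t=2.800: state=(-0.159, 1.965)
t=3.000: state=(0.219, 1.763)
t=3.200: state=(0.528, 1.301)
t=3.400: state=(0.730, 0.697)
t=3.600: state=(0.805, 0.059)
t=3.800: state=(0.756, -0.530)
t=4.000: state=(0.601, -1.002)
t=4.170: state=(0.406, -1.267)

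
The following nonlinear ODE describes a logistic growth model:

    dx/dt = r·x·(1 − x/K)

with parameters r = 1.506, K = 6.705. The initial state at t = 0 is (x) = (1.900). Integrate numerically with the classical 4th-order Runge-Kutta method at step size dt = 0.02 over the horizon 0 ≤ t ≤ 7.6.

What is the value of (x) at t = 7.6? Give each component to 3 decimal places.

(x) = (6.705)

t=0.000: state=(1.900)
step 1 (dt=0.02): k1=(2.051), k2=(2.064), k3=(2.064), k4=(2.077); state += dt/6·(k1+2k2+2k3+k4)
t=0.020: state=(1.941)
t=0.040: state=(1.983)
t=0.060: state=(2.025)
continuing one RK4 step at a time; state shown every 25 steps (Δt=0.5):
t=0.500: state=(3.060)
t=1.000: state=(4.296)
t=1.500: state=(5.304)
t=2.000: state=(5.963)
t=2.500: state=(6.334)
t=3.000: state=(6.525)
t=3.500: state=(6.619)
t=4.000: state=(6.664)
t=4.500: state=(6.686)
t=5.000: state=(6.696)
t=5.500: state=(6.701)
t=6.000: state=(6.703)
t=6.500: state=(6.704)
t=7.000: state=(6.705)
t=7.500: state=(6.705)
t=7.600: state=(6.705)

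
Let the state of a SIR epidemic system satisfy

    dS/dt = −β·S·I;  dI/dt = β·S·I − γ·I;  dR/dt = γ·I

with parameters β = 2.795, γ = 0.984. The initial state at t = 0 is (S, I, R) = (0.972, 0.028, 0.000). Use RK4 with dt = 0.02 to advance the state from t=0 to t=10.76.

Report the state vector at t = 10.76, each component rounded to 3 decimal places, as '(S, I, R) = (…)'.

t=0.000: state=(0.972, 0.028, 0.000)
step 1 (dt=0.02): k1=(-0.076, 0.049, 0.028), k2=(-0.077, 0.049, 0.028), k3=(-0.077, 0.049, 0.028), k4=(-0.079, 0.050, 0.029); state += dt/6·(k1+2k2+2k3+k4)
t=0.020: state=(0.970, 0.029, 0.001)
t=0.040: state=(0.969, 0.030, 0.001)
t=0.060: state=(0.967, 0.031, 0.002)
continuing one RK4 step at a time; state shown every 25 steps (Δt=0.5):
t=0.500: state=(0.914, 0.064, 0.022)
t=1.000: state=(0.800, 0.131, 0.068)
t=1.500: state=(0.627, 0.219, 0.154)
t=2.000: state=(0.440, 0.281, 0.279)
t=2.500: state=(0.294, 0.285, 0.421)
t=3.000: state=(0.202, 0.245, 0.553)
t=3.500: state=(0.149, 0.191, 0.660)
t=4.000: state=(0.118, 0.140, 0.741)
t=4.500: state=(0.100, 0.100, 0.800)
t=5.000: state=(0.089, 0.070, 0.841)
t=5.500: state=(0.082, 0.048, 0.870)
t=6.000: state=(0.078, 0.033, 0.889)
t=6.500: state=(0.075, 0.022, 0.903)
t=7.000: state=(0.073, 0.015, 0.912)
t=7.500: state=(0.072, 0.010, 0.918)
t=8.000: state=(0.071, 0.007, 0.922)
t=8.500: state=(0.070, 0.005, 0.925)
t=9.000: state=(0.070, 0.003, 0.927)
t=9.500: state=(0.070, 0.002, 0.928)
t=10.000: state=(0.069, 0.001, 0.929)
t=10.500: state=(0.069, 0.001, 0.930)
t=10.760: state=(0.069, 0.001, 0.930)

(S, I, R) = (0.069, 0.001, 0.930)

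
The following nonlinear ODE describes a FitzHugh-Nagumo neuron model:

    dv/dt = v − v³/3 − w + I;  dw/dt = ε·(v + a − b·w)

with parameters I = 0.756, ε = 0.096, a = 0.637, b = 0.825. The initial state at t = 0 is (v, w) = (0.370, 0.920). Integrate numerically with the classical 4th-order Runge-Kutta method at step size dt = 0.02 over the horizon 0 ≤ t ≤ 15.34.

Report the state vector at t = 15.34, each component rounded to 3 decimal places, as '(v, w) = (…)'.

(v, w) = (-1.872, 1.003)

t=0.000: state=(0.370, 0.920)
step 1 (dt=0.02): k1=(0.189, 0.024), k2=(0.191, 0.024), k3=(0.191, 0.024), k4=(0.192, 0.024); state += dt/6·(k1+2k2+2k3+k4)
t=0.020: state=(0.374, 0.920)
t=0.040: state=(0.378, 0.921)
t=0.060: state=(0.382, 0.921)
continuing one RK4 step at a time; state shown every 25 steps (Δt=0.5):
t=0.500: state=(0.484, 0.934)
t=1.000: state=(0.639, 0.954)
t=1.500: state=(0.833, 0.982)
t=2.000: state=(1.042, 1.018)
t=2.500: state=(1.222, 1.062)
t=3.000: state=(1.344, 1.111)
t=3.500: state=(1.406, 1.163)
t=4.000: state=(1.423, 1.214)
t=4.500: state=(1.414, 1.264)
t=5.000: state=(1.390, 1.311)
t=5.500: state=(1.356, 1.355)
t=6.000: state=(1.317, 1.395)
t=6.500: state=(1.273, 1.432)
t=7.000: state=(1.226, 1.465)
t=7.500: state=(1.176, 1.495)
t=8.000: state=(1.121, 1.521)
t=8.500: state=(1.062, 1.543)
t=9.000: state=(0.997, 1.561)
t=9.500: state=(0.922, 1.576)
t=10.000: state=(0.836, 1.586)
t=10.500: state=(0.731, 1.592)
t=11.000: state=(0.596, 1.591)
t=11.500: state=(0.413, 1.583)
t=12.000: state=(0.141, 1.565)
t=12.500: state=(-0.282, 1.532)
t=13.000: state=(-0.905, 1.475)
t=13.500: state=(-1.528, 1.389)
t=14.000: state=(-1.834, 1.285)
t=14.500: state=(-1.903, 1.177)
t=15.000: state=(-1.893, 1.071)
t=15.340: state=(-1.872, 1.003)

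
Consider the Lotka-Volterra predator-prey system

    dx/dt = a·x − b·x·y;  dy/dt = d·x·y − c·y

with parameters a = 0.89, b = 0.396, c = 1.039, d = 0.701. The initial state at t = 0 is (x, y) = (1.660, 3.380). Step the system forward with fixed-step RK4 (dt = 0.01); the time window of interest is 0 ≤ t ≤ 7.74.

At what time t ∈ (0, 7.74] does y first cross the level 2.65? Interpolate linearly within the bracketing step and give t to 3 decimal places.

t = 1.438

t=0.000: state=(1.660, 3.380)
step 1 (dt=0.01): k1=(-0.744, 0.421), k2=(-0.744, 0.413), k3=(-0.744, 0.413), k4=(-0.744, 0.404); state += dt/6·(k1+2k2+2k3+k4)
t=0.010: state=(1.653, 3.384)
t=0.020: state=(1.645, 3.388)
t=0.030: state=(1.638, 3.392)
continuing one RK4 step at a time; state shown every 25 steps (Δt=0.25):
t=0.250: state=(1.479, 3.431)
t=0.500: state=(1.318, 3.380)
t=0.750: state=(1.185, 3.245)
t=1.000: state=(1.084, 3.051)
t=1.250: state=(1.012, 2.826)
t=1.430: state=(0.977, 2.657)
next step: t=1.440: state=(0.975, 2.648) — y has crossed 2.65
linear interpolation between t=1.430 (2.65730) and t=1.440 (2.64788) → t≈1.438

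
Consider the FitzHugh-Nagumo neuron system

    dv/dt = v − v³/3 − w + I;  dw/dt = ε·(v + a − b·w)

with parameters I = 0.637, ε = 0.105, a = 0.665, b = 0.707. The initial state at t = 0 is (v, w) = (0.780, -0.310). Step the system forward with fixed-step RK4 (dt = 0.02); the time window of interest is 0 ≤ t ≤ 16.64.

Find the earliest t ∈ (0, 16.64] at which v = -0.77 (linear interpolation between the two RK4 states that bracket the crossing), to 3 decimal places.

t = 13.347

t=0.000: state=(0.780, -0.310)
step 1 (dt=0.02): k1=(1.569, 0.175), k2=(1.573, 0.176), k3=(1.573, 0.176), k4=(1.577, 0.178); state += dt/6·(k1+2k2+2k3+k4)
t=0.020: state=(0.811, -0.306)
t=0.040: state=(0.843, -0.303)
t=0.060: state=(0.875, -0.299)
continuing one RK4 step at a time; state shown every 50 steps (Δt=1):
t=1.000: state=(1.890, -0.073)
t=2.000: state=(1.945, 0.197)
t=3.000: state=(1.860, 0.443)
t=4.000: state=(1.766, 0.662)
t=5.000: state=(1.669, 0.856)
t=6.000: state=(1.567, 1.025)
t=7.000: state=(1.459, 1.173)
t=8.000: state=(1.342, 1.298)
t=9.000: state=(1.208, 1.401)
t=10.000: state=(1.048, 1.483)
t=11.000: state=(0.832, 1.540)
t=12.000: state=(0.478, 1.565)
t=13.000: state=(-0.301, 1.534)
t=13.340: state=(-0.759, 1.501)
next step: t=13.360: state=(-0.789, 1.499) — v has crossed -0.77
linear interpolation between t=13.340 (-0.75928) and t=13.360 (-0.78893) → t≈13.347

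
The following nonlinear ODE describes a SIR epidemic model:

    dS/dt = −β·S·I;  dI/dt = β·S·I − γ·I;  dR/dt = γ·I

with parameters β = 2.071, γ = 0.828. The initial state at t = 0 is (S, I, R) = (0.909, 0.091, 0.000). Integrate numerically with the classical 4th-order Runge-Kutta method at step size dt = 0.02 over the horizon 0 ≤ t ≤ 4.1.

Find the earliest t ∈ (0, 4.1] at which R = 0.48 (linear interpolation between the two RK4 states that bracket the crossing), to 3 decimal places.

t = 2.692

t=0.000: state=(0.909, 0.091, 0.000)
step 1 (dt=0.02): k1=(-0.171, 0.096, 0.075), k2=(-0.173, 0.097, 0.076), k3=(-0.173, 0.097, 0.076), k4=(-0.174, 0.097, 0.077); state += dt/6·(k1+2k2+2k3+k4)
t=0.020: state=(0.906, 0.093, 0.002)
t=0.040: state=(0.902, 0.095, 0.003)
t=0.060: state=(0.898, 0.097, 0.005)
continuing one RK4 step at a time; state shown every 10 steps (Δt=0.2):
t=0.200: state=(0.872, 0.112, 0.017)
t=0.400: state=(0.829, 0.134, 0.037)
t=0.600: state=(0.780, 0.159, 0.061)
t=0.800: state=(0.726, 0.184, 0.090)
t=1.000: state=(0.670, 0.208, 0.122)
t=1.200: state=(0.611, 0.230, 0.159)
t=1.400: state=(0.554, 0.248, 0.198)
t=1.600: state=(0.498, 0.261, 0.240)
t=1.800: state=(0.446, 0.269, 0.285)
t=2.000: state=(0.399, 0.272, 0.329)
t=2.200: state=(0.356, 0.269, 0.374)
t=2.400: state=(0.319, 0.262, 0.418)
t=2.600: state=(0.287, 0.252, 0.461)
t=2.680: state=(0.275, 0.247, 0.478)
next step: t=2.700: state=(0.273, 0.246, 0.482) — R has crossed 0.48
linear interpolation between t=2.680 (0.47750) and t=2.700 (0.48158) → t≈2.692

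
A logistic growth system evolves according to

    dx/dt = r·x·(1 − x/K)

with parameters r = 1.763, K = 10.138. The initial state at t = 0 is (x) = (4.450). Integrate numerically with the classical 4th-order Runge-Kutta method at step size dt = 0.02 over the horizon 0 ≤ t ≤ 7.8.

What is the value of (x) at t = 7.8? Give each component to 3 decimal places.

t=0.000: state=(4.450)
step 1 (dt=0.02): k1=(4.402), k2=(4.411), k3=(4.411), k4=(4.419); state += dt/6·(k1+2k2+2k3+k4)
t=0.020: state=(4.538)
t=0.040: state=(4.627)
t=0.060: state=(4.716)
continuing one RK4 step at a time; state shown every 25 steps (Δt=0.5):
t=0.500: state=(6.629)
t=1.000: state=(8.315)
t=1.500: state=(9.294)
t=2.000: state=(9.771)
t=2.500: state=(9.983)
t=3.000: state=(10.073)
t=3.500: state=(10.111)
t=4.000: state=(10.127)
t=4.500: state=(10.133)
t=5.000: state=(10.136)
t=5.500: state=(10.137)
t=6.000: state=(10.138)
t=6.500: state=(10.138)
t=7.000: state=(10.138)
t=7.500: state=(10.138)
t=7.800: state=(10.138)

(x) = (10.138)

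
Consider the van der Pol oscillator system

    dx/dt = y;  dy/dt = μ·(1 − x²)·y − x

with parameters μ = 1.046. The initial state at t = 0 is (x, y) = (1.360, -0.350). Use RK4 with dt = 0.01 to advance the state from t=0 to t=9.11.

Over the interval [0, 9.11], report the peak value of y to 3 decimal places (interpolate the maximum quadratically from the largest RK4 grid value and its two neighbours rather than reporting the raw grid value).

max y = 2.720

t=0.000: state=(1.360, -0.350)
step 1 (dt=0.01): k1=(-0.350, -1.049), k2=(-0.355, -1.044), k3=(-0.355, -1.044), k4=(-0.360, -1.040); state += dt/6·(k1+2k2+2k3+k4)
t=0.010: state=(1.356, -0.360)
t=0.020: state=(1.353, -0.371)
t=0.030: state=(1.349, -0.381)
continuing one RK4 step at a time; state shown every 50 steps (Δt=0.5):
t=0.500: state=(1.066, -0.819)
t=1.000: state=(0.518, -1.427)
t=1.500: state=(-0.431, -2.385)
t=2.000: state=(-1.591, -1.703)
t=2.500: state=(-1.950, 0.025)
t=3.000: state=(-1.784, 0.536)
t=3.500: state=(-1.453, 0.787)
t=4.000: state=(-0.978, 1.155)
t=4.500: state=(-0.229, 1.934)
t=5.000: state=(0.987, 2.695)
t=5.500: state=(1.921, 0.764)
t=6.000: state=(1.961, -0.342)
t=6.500: state=(1.706, -0.635)
t=7.000: state=(1.331, -0.882)
t=7.500: state=(0.790, -1.337)
t=8.000: state=(-0.092, -2.282)
t=8.500: state=(-1.380, -2.349)
t=9.000: state=(-1.998, -0.242)
t=9.110: state=(-2.009, 0.016)
largest grid value and its neighbours: y(4.940)=2.71964, y(4.950)=2.71971, y(4.960)=2.71818
parabola through these three points peaks at t≈4.945 with y≈2.71987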